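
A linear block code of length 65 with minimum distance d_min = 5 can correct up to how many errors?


Correction capability = floor((d-1)/2) = floor((5-1)/2) = 2

2 errors


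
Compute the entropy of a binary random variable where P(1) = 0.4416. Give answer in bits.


H = -p*log2(p) - (1-p)*log2(1-p). -0.4416*log2(0.4416) = 0.520729; -0.5584*log2(0.5584) = 0.469407. H = 0.520729 + 0.469407 = 0.9901

0.9901 bits


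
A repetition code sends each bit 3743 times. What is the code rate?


Rate = k/n = 1/3743

1/3743


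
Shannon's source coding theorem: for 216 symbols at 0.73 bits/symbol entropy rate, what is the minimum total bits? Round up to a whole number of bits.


Minimum bits >= n * H = 216 * 0.73 = 157.68, rounded up to a whole number of bits = 158

158 bits


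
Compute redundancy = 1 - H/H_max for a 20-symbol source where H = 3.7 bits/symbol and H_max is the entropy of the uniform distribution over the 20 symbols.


H_max = log2(K) = log2(20) = 4.3219 bits/symbol. Redundancy = 1 - H/H_max = 1 - 3.7/4.3219 = 1 - 0.8561 = 0.1439

0.1439


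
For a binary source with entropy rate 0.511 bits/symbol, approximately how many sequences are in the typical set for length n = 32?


log2|A_typical| = nH = 32 * 0.511 = 16.352, so |A_typical| ~ 2^16.352 = 8.365e+04

8.365e+04


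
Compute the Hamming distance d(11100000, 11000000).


Count differing positions: . . ^ . . . . . = 1 differences

1


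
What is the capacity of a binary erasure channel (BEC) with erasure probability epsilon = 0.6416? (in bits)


C = 1 - epsilon = 1 - 0.6416 = 0.3584

0.3584 bits


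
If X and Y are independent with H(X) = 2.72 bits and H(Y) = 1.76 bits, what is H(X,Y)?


For independent variables, H(X,Y) = H(X) + H(Y) = 2.72 + 1.76 = 4.48

4.48 bits


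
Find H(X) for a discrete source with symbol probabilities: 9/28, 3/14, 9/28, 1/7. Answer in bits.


H = -sum(p_i * log2(p_i)). Terms: -(9/28)*log2(9/28) = 0.526317; -(3/14)*log2(3/14) = 0.476227; -(9/28)*log2(9/28) = 0.526317; -(1/7)*log2(1/7) = 0.401051. H = 0.526317 + 0.476227 + 0.526317 + 0.401051 = 1.9299

1.9299 bits


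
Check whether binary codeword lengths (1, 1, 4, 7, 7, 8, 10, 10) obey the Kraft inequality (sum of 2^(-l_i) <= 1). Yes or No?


Kraft sum = sum(2^(-l_i)) = 1.084, need <= 1. Result: violated (a binary prefix-free code with these lengths cannot exist)

No


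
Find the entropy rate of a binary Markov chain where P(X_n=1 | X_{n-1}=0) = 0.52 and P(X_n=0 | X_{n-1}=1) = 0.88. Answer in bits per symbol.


Stationary distribution: pi_0 = p10/(p01+p10) = 0.6286, pi_1 = 0.3714. Entropy rate H' = pi_0*H(p01) + pi_1*H(p10) = 0.6286*0.9988 + 0.3714*0.5294 = 0.8245

0.8245 bits/symbol


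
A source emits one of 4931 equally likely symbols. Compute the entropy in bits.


H = log2(n) = log2(4931) = 12.2677

12.2677 bits


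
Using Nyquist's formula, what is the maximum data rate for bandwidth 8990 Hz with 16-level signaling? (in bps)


Rate = 2 * B * log2(M) = 2 * 8990 * 4.0 = 71920.0

71920.0 bps


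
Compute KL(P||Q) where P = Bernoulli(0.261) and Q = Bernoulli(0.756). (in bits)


KL = p*log2(p/q) + (1-p)*log2((1-p)/(1-q)) = 0.261*log2(0.261/0.756) + 0.739*log2(0.739/0.244) = 0.781

0.781 bits


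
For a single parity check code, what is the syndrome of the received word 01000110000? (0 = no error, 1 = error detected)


Syndrome = XOR of all bits = 0 XOR 1 XOR 0 XOR 0 XOR 0 XOR 1 XOR 1 XOR 0 XOR 0 XOR 0 XOR 0 = 1

1


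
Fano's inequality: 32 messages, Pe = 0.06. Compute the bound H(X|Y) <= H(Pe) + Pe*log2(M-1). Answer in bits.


H(Pe) = -Pe*log2(Pe) - (1-Pe)*log2(1-Pe) = -0.06*log2(0.06) - 0.94*log2(0.94) = 0.243534 + 0.083911 = 0.3274. Pe*log2(M-1) = 0.06*log2(31) = 0.297252. Bound = H(Pe) + Pe*log2(M-1) = 0.243534 + 0.083911 + 0.297252 = 0.6247

0.6247 bits


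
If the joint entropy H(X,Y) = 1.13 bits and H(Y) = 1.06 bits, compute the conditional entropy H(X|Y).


H(X|Y) = H(X,Y) - H(Y) = 1.13 - 1.06 = 0.07

0.07 bits


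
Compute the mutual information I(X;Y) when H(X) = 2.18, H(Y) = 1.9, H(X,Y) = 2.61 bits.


I(X;Y) = H(X) + H(Y) - H(X,Y) = 2.18 + 1.9 - 2.61 = 1.47

1.47 bits


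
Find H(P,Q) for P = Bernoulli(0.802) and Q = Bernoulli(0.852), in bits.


H(P,Q) = -p*log2(q) - (1-p)*log2(1-q). -0.802*log2(0.852) = 0.185322; -0.198*log2(0.148) = 0.545754. H(P,Q) = 0.185322 + 0.545754 = 0.7311

0.7311 bits


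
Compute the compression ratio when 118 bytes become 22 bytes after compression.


Ratio = original / compressed = 118 / 22 = 5.3636

5.3636


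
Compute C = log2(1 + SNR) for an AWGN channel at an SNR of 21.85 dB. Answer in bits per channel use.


SNR_linear = 10^(21.85/10) = 153.1087; C = log2(1 + SNR_linear) = log2(1 + 153.1087) = 7.2678

7.2678 bits/channel use


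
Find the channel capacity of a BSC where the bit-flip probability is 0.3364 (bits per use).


H(p) = -p*log2(p) - (1-p)*log2(1-p) = -0.3364*log2(0.3364) - 0.6636*log2(0.6636) = 0.528737 + 0.392595 = 0.9213. C = 1 - H(p) = 1 - 0.9213 = 0.0787

0.0787 bits


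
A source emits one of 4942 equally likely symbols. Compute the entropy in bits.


H = log2(n) = log2(4942) = 12.2709

12.2709 bits


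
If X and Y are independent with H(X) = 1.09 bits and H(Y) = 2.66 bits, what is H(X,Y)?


For independent variables, H(X,Y) = H(X) + H(Y) = 1.09 + 2.66 = 3.75

3.75 bits


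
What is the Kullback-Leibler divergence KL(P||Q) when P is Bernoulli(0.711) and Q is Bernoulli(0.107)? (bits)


KL = p*log2(p/q) + (1-p)*log2((1-p)/(1-q)) = 0.711*log2(0.711/0.107) + 0.289*log2(0.289/0.893) = 1.4722

1.4722 bits


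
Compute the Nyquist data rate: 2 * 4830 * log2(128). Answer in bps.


Rate = 2 * B * log2(M) = 2 * 4830 * 7.0 = 67620.0

67620.0 bps


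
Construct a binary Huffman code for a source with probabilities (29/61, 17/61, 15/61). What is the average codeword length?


Huffman construction (repeatedly merge the two least-probable nodes; each merge adds 1 bit to every symbol beneath it): 15/61 + 17/61 = 32/61; 29/61 + 32/61 = 1. Resulting codeword lengths (in the order the probabilities were given): (1, 2, 2). L_avg = sum(p_i * l_i) = 29/61*1 + 17/61*2 + 15/61*2 = 93/61 = 1.5246

1.5246 bits


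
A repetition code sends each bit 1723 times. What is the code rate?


Rate = k/n = 1/1723

1/1723


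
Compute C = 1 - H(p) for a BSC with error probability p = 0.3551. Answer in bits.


H(p) = -p*log2(p) - (1-p)*log2(1-p) = -0.3551*log2(0.3551) - 0.6449*log2(0.6449) = 0.530414 + 0.408127 = 0.9385. C = 1 - H(p) = 1 - 0.9385 = 0.0615

0.0615 bits


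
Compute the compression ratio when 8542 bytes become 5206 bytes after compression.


Ratio = original / compressed = 8542 / 5206 = 1.6408

1.6408


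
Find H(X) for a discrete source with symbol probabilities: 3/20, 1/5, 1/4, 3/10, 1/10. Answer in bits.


H = -sum(p_i * log2(p_i)). Terms: -(3/20)*log2(3/20) = 0.410545; -(1/5)*log2(1/5) = 0.464386; -(1/4)*log2(1/4) = 0.500000; -(3/10)*log2(3/10) = 0.521090; -(1/10)*log2(1/10) = 0.332193. H = 0.410545 + 0.464386 + 0.500000 + 0.521090 + 0.332193 = 2.2282

2.2282 bits


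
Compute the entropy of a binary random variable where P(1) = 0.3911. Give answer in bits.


H = -p*log2(p) - (1-p)*log2(1-p). -0.3911*log2(0.3911) = 0.529702; -0.6089*log2(0.6089) = 0.435804. H = 0.529702 + 0.435804 = 0.9655

0.9655 bits


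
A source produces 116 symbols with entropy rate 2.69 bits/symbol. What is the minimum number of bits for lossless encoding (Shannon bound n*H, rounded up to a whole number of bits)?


Minimum bits >= n * H = 116 * 2.69 = 312.04, rounded up to a whole number of bits = 313

313 bits


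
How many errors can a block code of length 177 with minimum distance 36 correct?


Correction capability = floor((d-1)/2) = floor((36-1)/2) = 17

17 errors


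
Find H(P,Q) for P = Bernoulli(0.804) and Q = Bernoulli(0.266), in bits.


H(P,Q) = -p*log2(q) - (1-p)*log2(1-q). -0.804*log2(0.266) = 1.536043; -0.196*log2(0.734) = 0.087445. H(P,Q) = 1.536043 + 0.087445 = 1.6235

1.6235 bits


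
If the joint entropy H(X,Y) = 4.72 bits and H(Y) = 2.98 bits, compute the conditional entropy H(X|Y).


H(X|Y) = H(X,Y) - H(Y) = 4.72 - 2.98 = 1.74

1.74 bits


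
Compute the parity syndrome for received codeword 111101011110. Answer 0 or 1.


Syndrome = XOR of all bits = 1 XOR 1 XOR 1 XOR 1 XOR 0 XOR 1 XOR 0 XOR 1 XOR 1 XOR 1 XOR 1 XOR 0 = 1

1


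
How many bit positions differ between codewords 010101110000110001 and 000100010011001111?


Count differing positions: . ^ . . . ^ ^ . . . ^ ^ ^ ^ ^ ^ ^ . = 10 differences

10


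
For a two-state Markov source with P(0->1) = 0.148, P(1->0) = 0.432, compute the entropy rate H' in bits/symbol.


Stationary distribution: pi_0 = p10/(p01+p10) = 0.7448, pi_1 = 0.2552. Entropy rate H' = pi_0*H(p01) + pi_1*H(p10) = 0.7448*0.6048 + 0.2552*0.9866 = 0.7022

0.7022 bits/symbol


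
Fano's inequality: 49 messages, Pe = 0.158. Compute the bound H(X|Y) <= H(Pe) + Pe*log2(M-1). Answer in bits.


H(Pe) = -Pe*log2(Pe) - (1-Pe)*log2(1-Pe) = -0.158*log2(0.158) - 0.842*log2(0.842) = 0.420597 + 0.208907 = 0.6295. Pe*log2(M-1) = 0.158*log2(48) = 0.882424. Bound = H(Pe) + Pe*log2(M-1) = 0.420597 + 0.208907 + 0.882424 = 1.5119

1.5119 bits


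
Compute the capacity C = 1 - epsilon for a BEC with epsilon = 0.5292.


C = 1 - epsilon = 1 - 0.5292 = 0.4708

0.4708 bits


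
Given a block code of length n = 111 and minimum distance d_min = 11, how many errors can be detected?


Detection capability = d_min - 1 = 11 - 1 = 10

10 errors


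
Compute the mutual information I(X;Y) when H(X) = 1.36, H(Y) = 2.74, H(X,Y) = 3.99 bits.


I(X;Y) = H(X) + H(Y) - H(X,Y) = 1.36 + 2.74 - 3.99 = 0.11

0.11 bits


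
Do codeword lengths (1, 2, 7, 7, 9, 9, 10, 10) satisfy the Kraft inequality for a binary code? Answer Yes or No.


Kraft sum = sum(2^(-l_i)) = 0.7715, need <= 1. Result: satisfied (a binary prefix-free code with these lengths exists)

Yes


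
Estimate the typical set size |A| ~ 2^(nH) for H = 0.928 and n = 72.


log2|A_typical| = nH = 72 * 0.928 = 66.816, so |A_typical| ~ 2^66.816 = 1.299e+20

1.299e+20


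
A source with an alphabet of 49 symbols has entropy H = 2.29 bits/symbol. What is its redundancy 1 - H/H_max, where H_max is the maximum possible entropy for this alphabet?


H_max = log2(K) = log2(49) = 5.6147 bits/symbol. Redundancy = 1 - H/H_max = 1 - 2.29/5.6147 = 1 - 0.4079 = 0.5921

0.5921


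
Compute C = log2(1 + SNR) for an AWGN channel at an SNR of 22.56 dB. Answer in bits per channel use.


SNR_linear = 10^(22.56/10) = 180.3018; C = log2(1 + SNR_linear) = log2(1 + 180.3018) = 7.5022

7.5022 bits/channel use


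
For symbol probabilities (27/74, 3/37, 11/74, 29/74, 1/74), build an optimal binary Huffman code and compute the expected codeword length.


Huffman construction (repeatedly merge the two least-probable nodes; each merge adds 1 bit to every symbol beneath it): 1/74 + 3/37 = 7/74; 7/74 + 11/74 = 9/37; 9/37 + 27/74 = 45/74; 29/74 + 45/74 = 1. Resulting codeword lengths (in the order the probabilities were given): (2, 4, 3, 1, 4). L_avg = sum(p_i * l_i) = 27/74*2 + 3/37*4 + 11/74*3 + 29/74*1 + 1/74*4 = 72/37 = 1.9459

1.9459 bits


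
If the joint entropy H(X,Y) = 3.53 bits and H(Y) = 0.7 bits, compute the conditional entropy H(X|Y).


H(X|Y) = H(X,Y) - H(Y) = 3.53 - 0.7 = 2.83

2.83 bits


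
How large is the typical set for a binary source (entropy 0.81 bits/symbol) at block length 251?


log2|A_typical| = nH = 251 * 0.81 = 203.31, so |A_typical| ~ 2^203.31 = 1.594e+61

1.594e+61


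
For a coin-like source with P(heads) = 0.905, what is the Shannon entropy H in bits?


H = -p*log2(p) - (1-p)*log2(1-p). -0.905*log2(0.905) = 0.130329; -0.095*log2(0.095) = 0.322613. H = 0.130329 + 0.322613 = 0.4529

0.4529 bits


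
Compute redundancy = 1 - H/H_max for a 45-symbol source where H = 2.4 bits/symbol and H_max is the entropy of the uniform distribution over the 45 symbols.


H_max = log2(K) = log2(45) = 5.4919 bits/symbol. Redundancy = 1 - H/H_max = 1 - 2.4/5.4919 = 1 - 0.437 = 0.563

0.563


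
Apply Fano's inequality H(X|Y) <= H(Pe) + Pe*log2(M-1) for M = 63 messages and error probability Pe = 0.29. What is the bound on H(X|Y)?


H(Pe) = -Pe*log2(Pe) - (1-Pe)*log2(1-Pe) = -0.29*log2(0.29) - 0.71*log2(0.71) = 0.517904 + 0.350817 = 0.8687. Pe*log2(M-1) = 0.29*log2(62) = 1.726717. Bound = H(Pe) + Pe*log2(M-1) = 0.517904 + 0.350817 + 1.726717 = 2.5954

2.5954 bits


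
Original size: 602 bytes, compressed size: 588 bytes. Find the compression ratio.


Ratio = original / compressed = 602 / 588 = 1.0238

1.0238


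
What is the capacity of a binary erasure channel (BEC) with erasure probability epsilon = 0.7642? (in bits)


C = 1 - epsilon = 1 - 0.7642 = 0.2358

0.2358 bits


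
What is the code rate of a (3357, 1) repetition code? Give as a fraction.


Rate = k/n = 1/3357

1/3357


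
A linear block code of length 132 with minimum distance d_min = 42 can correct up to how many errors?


Correction capability = floor((d-1)/2) = floor((42-1)/2) = 20

20 errors


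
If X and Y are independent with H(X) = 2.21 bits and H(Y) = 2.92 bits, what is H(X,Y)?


For independent variables, H(X,Y) = H(X) + H(Y) = 2.21 + 2.92 = 5.13

5.13 bits


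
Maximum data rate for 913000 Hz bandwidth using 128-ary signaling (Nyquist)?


Rate = 2 * B * log2(M) = 2 * 913000 * 7.0 = 12782000.0

12782000.0 bps


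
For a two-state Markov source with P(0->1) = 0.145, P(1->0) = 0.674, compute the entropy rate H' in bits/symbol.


Stationary distribution: pi_0 = p10/(p01+p10) = 0.823, pi_1 = 0.177. Entropy rate H' = pi_0*H(p01) + pi_1*H(p10) = 0.823*0.5972 + 0.177*0.9108 = 0.6527

0.6527 bits/symbol


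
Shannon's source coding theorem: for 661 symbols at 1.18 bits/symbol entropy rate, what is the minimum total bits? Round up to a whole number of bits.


Minimum bits >= n * H = 661 * 1.18 = 779.98, rounded up to a whole number of bits = 780

780 bits


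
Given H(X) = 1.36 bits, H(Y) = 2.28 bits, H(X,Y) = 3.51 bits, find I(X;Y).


I(X;Y) = H(X) + H(Y) - H(X,Y) = 1.36 + 2.28 - 3.51 = 0.13

0.13 bits


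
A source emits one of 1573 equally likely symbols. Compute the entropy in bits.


H = log2(n) = log2(1573) = 10.6193

10.6193 bits


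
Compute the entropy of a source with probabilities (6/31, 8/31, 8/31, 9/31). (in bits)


H = -sum(p_i * log2(p_i)). Terms: -(6/31)*log2(6/31) = 0.458561; -(8/31)*log2(8/31) = 0.504309; -(8/31)*log2(8/31) = 0.504309; -(9/31)*log2(9/31) = 0.518014. H = 0.458561 + 0.504309 + 0.504309 + 0.518014 = 1.9852

1.9852 bits


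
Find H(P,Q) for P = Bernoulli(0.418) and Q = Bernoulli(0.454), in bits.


H(P,Q) = -p*log2(q) - (1-p)*log2(1-q). -0.418*log2(0.454) = 0.476201; -0.582*log2(0.546) = 0.508102. H(P,Q) = 0.476201 + 0.508102 = 0.9843

0.9843 bits


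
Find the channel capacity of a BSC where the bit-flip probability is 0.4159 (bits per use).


H(p) = -p*log2(p) - (1-p)*log2(1-p) = -0.4159*log2(0.4159) - 0.5841*log2(0.5841) = 0.526401 + 0.453094 = 0.9795. C = 1 - H(p) = 1 - 0.9795 = 0.0205

0.0205 bits


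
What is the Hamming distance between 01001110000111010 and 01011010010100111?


Count differing positions: . . . ^ . ^ . . . ^ . . ^ ^ ^ . ^ = 7 differences

7


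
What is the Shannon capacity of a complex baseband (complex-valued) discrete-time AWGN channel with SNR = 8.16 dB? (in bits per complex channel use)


SNR_linear = 10^(8.16/10) = 6.5464; C = log2(1 + SNR_linear) = log2(1 + 6.5464) = 2.9158

2.9158 bits/channel use


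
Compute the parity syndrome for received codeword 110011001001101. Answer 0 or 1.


Syndrome = XOR of all bits = 1 XOR 1 XOR 0 XOR 0 XOR 1 XOR 1 XOR 0 XOR 0 XOR 1 XOR 0 XOR 0 XOR 1 XOR 1 XOR 0 XOR 1 = 0

0


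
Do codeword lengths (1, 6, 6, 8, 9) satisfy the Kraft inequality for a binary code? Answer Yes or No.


Kraft sum = sum(2^(-l_i)) = 0.5371, need <= 1. Result: satisfied (a binary prefix-free code with these lengths exists)

Yes


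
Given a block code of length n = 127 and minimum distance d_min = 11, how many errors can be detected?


Detection capability = d_min - 1 = 11 - 1 = 10

10 errors


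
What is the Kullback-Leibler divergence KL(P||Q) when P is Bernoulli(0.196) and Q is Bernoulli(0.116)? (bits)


KL = p*log2(p/q) + (1-p)*log2((1-p)/(1-q)) = 0.196*log2(0.196/0.116) + 0.804*log2(0.804/0.884) = 0.0383

0.0383 bits


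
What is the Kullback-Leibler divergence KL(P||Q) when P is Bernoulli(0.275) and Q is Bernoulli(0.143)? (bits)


KL = p*log2(p/q) + (1-p)*log2((1-p)/(1-q)) = 0.275*log2(0.275/0.143) + 0.725*log2(0.725/0.857) = 0.0845

0.0845 bits


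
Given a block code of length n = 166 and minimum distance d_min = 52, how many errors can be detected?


Detection capability = d_min - 1 = 52 - 1 = 51

51 errors


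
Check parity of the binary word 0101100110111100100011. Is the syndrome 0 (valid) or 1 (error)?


Syndrome = XOR of all bits = 0 XOR 1 XOR 0 XOR 1 XOR 1 XOR 0 XOR 0 XOR 1 XOR 1 XOR 0 XOR 1 XOR 1 XOR 1 XOR 1 XOR 0 XOR 0 XOR 1 XOR 0 XOR 0 XOR 0 XOR 1 XOR 1 = 0

0


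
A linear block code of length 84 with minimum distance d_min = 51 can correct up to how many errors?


Correction capability = floor((d-1)/2) = floor((51-1)/2) = 25

25 errors


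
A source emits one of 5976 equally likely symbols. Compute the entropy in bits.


H = log2(n) = log2(5976) = 12.545

12.545 bits


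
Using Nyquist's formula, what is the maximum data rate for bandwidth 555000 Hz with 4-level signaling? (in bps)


Rate = 2 * B * log2(M) = 2 * 555000 * 2.0 = 2220000.0

2220000.0 bps


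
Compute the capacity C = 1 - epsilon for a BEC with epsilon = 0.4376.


C = 1 - epsilon = 1 - 0.4376 = 0.5624

0.5624 bits


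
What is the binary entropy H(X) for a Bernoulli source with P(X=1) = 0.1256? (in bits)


H = -p*log2(p) - (1-p)*log2(1-p). -0.1256*log2(0.1256) = 0.375932; -0.8744*log2(0.8744) = 0.169314. H = 0.375932 + 0.169314 = 0.5452

0.5452 bits


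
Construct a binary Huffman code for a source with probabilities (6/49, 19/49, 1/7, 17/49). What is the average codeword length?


Huffman construction (repeatedly merge the two least-probable nodes; each merge adds 1 bit to every symbol beneath it): 6/49 + 1/7 = 13/49; 13/49 + 17/49 = 30/49; 19/49 + 30/49 = 1. Resulting codeword lengths (in the order the probabilities were given): (3, 1, 3, 2). L_avg = sum(p_i * l_i) = 6/49*3 + 19/49*1 + 1/7*3 + 17/49*2 = 92/49 = 1.8776

1.8776 bits


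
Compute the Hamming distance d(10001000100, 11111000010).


Count differing positions: . ^ ^ ^ . . . . ^ ^ . = 5 differences

5


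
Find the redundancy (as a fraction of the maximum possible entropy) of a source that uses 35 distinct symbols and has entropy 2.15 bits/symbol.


H_max = log2(K) = log2(35) = 5.1293 bits/symbol. Redundancy = 1 - H/H_max = 1 - 2.15/5.1293 = 1 - 0.4192 = 0.5808

0.5808


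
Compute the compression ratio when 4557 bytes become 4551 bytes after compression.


Ratio = original / compressed = 4557 / 4551 = 1.0013

1.0013


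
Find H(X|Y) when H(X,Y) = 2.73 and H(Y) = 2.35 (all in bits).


H(X|Y) = H(X,Y) - H(Y) = 2.73 - 2.35 = 0.38

0.38 bits


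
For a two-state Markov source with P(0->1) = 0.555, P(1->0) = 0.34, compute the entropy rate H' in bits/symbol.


Stationary distribution: pi_0 = p10/(p01+p10) = 0.3799, pi_1 = 0.6201. Entropy rate H' = pi_0*H(p01) + pi_1*H(p10) = 0.3799*0.9913 + 0.6201*0.9248 = 0.9501

0.9501 bits/symbol


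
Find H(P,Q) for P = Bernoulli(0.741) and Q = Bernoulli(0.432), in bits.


H(P,Q) = -p*log2(q) - (1-p)*log2(1-q). -0.741*log2(0.432) = 0.897275; -0.259*log2(0.568) = 0.211354. H(P,Q) = 0.897275 + 0.211354 = 1.1086

1.1086 bits


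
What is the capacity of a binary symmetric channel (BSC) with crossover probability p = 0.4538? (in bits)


H(p) = -p*log2(p) - (1-p)*log2(1-p) = -0.4538*log2(0.4538) - 0.5462*log2(0.5462) = 0.517274 + 0.476559 = 0.9938. C = 1 - H(p) = 1 - 0.9938 = 0.0062

0.0062 bits


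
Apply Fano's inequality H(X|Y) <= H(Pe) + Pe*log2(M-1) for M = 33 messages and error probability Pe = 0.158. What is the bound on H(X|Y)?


H(Pe) = -Pe*log2(Pe) - (1-Pe)*log2(1-Pe) = -0.158*log2(0.158) - 0.842*log2(0.842) = 0.420597 + 0.208907 = 0.6295. Pe*log2(M-1) = 0.158*log2(32) = 0.790000. Bound = H(Pe) + Pe*log2(M-1) = 0.420597 + 0.208907 + 0.790000 = 1.4195

1.4195 bits


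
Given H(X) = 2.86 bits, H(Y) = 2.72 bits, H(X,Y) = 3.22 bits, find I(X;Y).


I(X;Y) = H(X) + H(Y) - H(X,Y) = 2.86 + 2.72 - 3.22 = 2.36

2.36 bits


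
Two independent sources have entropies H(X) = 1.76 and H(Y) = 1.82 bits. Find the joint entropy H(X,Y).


For independent variables, H(X,Y) = H(X) + H(Y) = 1.76 + 1.82 = 3.58

3.58 bits


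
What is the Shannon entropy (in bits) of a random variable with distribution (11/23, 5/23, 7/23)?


H = -sum(p_i * log2(p_i)). Terms: -(11/23)*log2(11/23) = 0.508932; -(5/23)*log2(5/23) = 0.478616; -(7/23)*log2(7/23) = 0.522324. H = 0.508932 + 0.478616 + 0.522324 = 1.5099

1.5099 bits


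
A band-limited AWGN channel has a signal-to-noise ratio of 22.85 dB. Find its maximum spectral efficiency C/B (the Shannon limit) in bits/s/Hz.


SNR_linear = 10^(22.85/10) = 192.7525; C/B = log2(1 + SNR_linear) = log2(1 + 192.7525) = 7.5981

7.5981 bits/s/Hz


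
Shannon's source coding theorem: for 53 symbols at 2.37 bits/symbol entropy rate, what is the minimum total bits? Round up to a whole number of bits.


Minimum bits >= n * H = 53 * 2.37 = 125.61, rounded up to a whole number of bits = 126

126 bits


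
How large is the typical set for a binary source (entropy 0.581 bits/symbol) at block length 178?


log2|A_typical| = nH = 178 * 0.581 = 103.418, so |A_typical| ~ 2^103.418 = 1.355e+31

1.355e+31


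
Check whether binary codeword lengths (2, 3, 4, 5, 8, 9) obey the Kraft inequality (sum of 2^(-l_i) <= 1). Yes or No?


Kraft sum = sum(2^(-l_i)) = 0.4746, need <= 1. Result: satisfied (a binary prefix-free code with these lengths exists)

Yes


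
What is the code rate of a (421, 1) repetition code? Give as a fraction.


Rate = k/n = 1/421

1/421


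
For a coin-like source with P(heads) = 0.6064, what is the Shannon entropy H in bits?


H = -p*log2(p) - (1-p)*log2(1-p). -0.6064*log2(0.6064) = 0.437614; -0.3936*log2(0.3936) = 0.529470. H = 0.437614 + 0.529470 = 0.9671

0.9671 bits


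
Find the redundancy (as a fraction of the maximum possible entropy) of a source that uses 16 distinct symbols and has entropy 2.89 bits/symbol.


H_max = log2(K) = log2(16) = 4.0 bits/symbol. Redundancy = 1 - H/H_max = 1 - 2.89/4.0 = 1 - 0.7225 = 0.2775

0.2775


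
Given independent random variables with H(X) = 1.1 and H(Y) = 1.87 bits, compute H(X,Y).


For independent variables, H(X,Y) = H(X) + H(Y) = 1.1 + 1.87 = 2.97

2.97 bits


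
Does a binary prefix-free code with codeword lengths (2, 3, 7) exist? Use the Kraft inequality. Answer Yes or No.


Kraft sum = sum(2^(-l_i)) = 0.3828, need <= 1. Result: satisfied (a binary prefix-free code with these lengths exists)

Yes


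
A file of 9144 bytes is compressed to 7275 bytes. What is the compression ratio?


Ratio = original / compressed = 9144 / 7275 = 1.2569

1.2569


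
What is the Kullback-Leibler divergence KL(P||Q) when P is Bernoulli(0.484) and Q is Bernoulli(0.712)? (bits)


KL = p*log2(p/q) + (1-p)*log2((1-p)/(1-q)) = 0.484*log2(0.484/0.712) + 0.516*log2(0.516/0.288) = 0.1646

0.1646 bits


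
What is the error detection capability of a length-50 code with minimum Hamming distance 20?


Detection capability = d_min - 1 = 20 - 1 = 19

19 errors


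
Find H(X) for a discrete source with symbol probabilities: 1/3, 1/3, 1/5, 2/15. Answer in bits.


H = -sum(p_i * log2(p_i)). Terms: -(1/3)*log2(1/3) = 0.528321; -(1/3)*log2(1/3) = 0.528321; -(1/5)*log2(1/5) = 0.464386; -(2/15)*log2(2/15) = 0.387585. H = 0.528321 + 0.528321 + 0.464386 + 0.387585 = 1.9086

1.9086 bits


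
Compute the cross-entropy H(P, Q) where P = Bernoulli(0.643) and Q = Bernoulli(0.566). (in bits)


H(P,Q) = -p*log2(q) - (1-p)*log2(1-q). -0.643*log2(0.566) = 0.527984; -0.357*log2(0.434) = 0.429911. H(P,Q) = 0.527984 + 0.429911 = 0.9579

0.9579 bits


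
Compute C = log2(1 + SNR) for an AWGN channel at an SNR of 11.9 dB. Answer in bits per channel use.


SNR_linear = 10^(11.9/10) = 15.4882; C = log2(1 + SNR_linear) = log2(1 + 15.4882) = 4.0434

4.0434 bits/channel use


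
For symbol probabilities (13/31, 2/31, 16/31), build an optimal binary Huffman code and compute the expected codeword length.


Huffman construction (repeatedly merge the two least-probable nodes; each merge adds 1 bit to every symbol beneath it): 2/31 + 13/31 = 15/31; 15/31 + 16/31 = 1. Resulting codeword lengths (in the order the probabilities were given): (2, 2, 1). L_avg = sum(p_i * l_i) = 13/31*2 + 2/31*2 + 16/31*1 = 46/31 = 1.4839

1.4839 bits


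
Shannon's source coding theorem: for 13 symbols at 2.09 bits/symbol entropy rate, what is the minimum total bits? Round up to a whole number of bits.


Minimum bits >= n * H = 13 * 2.09 = 27.17, rounded up to a whole number of bits = 28

28 bits


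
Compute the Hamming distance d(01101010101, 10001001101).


Count differing positions: ^ ^ ^ . . . ^ ^ . . . = 5 differences

5


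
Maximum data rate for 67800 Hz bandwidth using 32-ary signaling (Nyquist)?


Rate = 2 * B * log2(M) = 2 * 67800 * 5.0 = 678000.0

678000.0 bps


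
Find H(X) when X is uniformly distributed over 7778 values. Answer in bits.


H = log2(n) = log2(7778) = 12.9252

12.9252 bits


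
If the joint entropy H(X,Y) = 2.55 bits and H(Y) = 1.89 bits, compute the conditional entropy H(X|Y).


H(X|Y) = H(X,Y) - H(Y) = 2.55 - 1.89 = 0.66

0.66 bits


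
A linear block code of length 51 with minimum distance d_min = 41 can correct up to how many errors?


Correction capability = floor((d-1)/2) = floor((41-1)/2) = 20

20 errors


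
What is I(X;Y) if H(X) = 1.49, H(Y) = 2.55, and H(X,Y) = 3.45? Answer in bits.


I(X;Y) = H(X) + H(Y) - H(X,Y) = 1.49 + 2.55 - 3.45 = 0.59

0.59 bits


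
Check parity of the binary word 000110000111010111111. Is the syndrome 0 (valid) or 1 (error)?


Syndrome = XOR of all bits = 0 XOR 0 XOR 0 XOR 1 XOR 1 XOR 0 XOR 0 XOR 0 XOR 0 XOR 1 XOR 1 XOR 1 XOR 0 XOR 1 XOR 0 XOR 1 XOR 1 XOR 1 XOR 1 XOR 1 XOR 1 = 0

0


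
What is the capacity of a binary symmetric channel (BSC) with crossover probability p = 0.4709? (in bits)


H(p) = -p*log2(p) - (1-p)*log2(1-p) = -0.4709*log2(0.4709) - 0.5291*log2(0.5291) = 0.511636 + 0.485919 = 0.9976. C = 1 - H(p) = 1 - 0.9976 = 0.0024

0.0024 bits


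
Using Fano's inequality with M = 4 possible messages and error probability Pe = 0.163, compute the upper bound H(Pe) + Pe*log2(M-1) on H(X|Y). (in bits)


H(Pe) = -Pe*log2(Pe) - (1-Pe)*log2(1-Pe) = -0.163*log2(0.163) - 0.837*log2(0.837) = 0.426580 + 0.214858 = 0.6414. Pe*log2(M-1) = 0.163*log2(3) = 0.258349. Bound = H(Pe) + Pe*log2(M-1) = 0.426580 + 0.214858 + 0.258349 = 0.8998

0.8998 bits


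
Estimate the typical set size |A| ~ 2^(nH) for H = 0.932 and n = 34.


log2|A_typical| = nH = 34 * 0.932 = 31.688, so |A_typical| ~ 2^31.688 = 3.460e+09

3.460e+09


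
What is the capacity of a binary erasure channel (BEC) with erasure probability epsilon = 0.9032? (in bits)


C = 1 - epsilon = 1 - 0.9032 = 0.0968

0.0968 bits


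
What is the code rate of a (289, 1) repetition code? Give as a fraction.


Rate = k/n = 1/289

1/289


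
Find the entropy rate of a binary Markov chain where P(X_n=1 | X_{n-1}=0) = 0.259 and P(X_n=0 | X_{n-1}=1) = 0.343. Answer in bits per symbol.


Stationary distribution: pi_0 = p10/(p01+p10) = 0.5698, pi_1 = 0.4302. Entropy rate H' = pi_0*H(p01) + pi_1*H(p10) = 0.5698*0.8252 + 0.4302*0.9277 = 0.8693

0.8693 bits/symbol


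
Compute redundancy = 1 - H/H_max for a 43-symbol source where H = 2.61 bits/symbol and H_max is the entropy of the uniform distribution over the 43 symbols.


H_max = log2(K) = log2(43) = 5.4263 bits/symbol. Redundancy = 1 - H/H_max = 1 - 2.61/5.4263 = 1 - 0.481 = 0.519

0.519


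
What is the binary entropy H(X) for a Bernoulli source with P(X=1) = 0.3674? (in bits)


H = -p*log2(p) - (1-p)*log2(1-p). -0.3674*log2(0.3674) = 0.530737; -0.6326*log2(0.6326) = 0.417917. H = 0.530737 + 0.417917 = 0.9487

0.9487 bits


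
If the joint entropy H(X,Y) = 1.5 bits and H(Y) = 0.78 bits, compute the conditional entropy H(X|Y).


H(X|Y) = H(X,Y) - H(Y) = 1.5 - 0.78 = 0.72

0.72 bits


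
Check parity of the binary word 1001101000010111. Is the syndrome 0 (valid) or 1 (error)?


Syndrome = XOR of all bits = 1 XOR 0 XOR 0 XOR 1 XOR 1 XOR 0 XOR 1 XOR 0 XOR 0 XOR 0 XOR 0 XOR 1 XOR 0 XOR 1 XOR 1 XOR 1 = 0

0


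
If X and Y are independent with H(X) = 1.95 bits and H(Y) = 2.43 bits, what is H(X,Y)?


For independent variables, H(X,Y) = H(X) + H(Y) = 1.95 + 2.43 = 4.38

4.38 bits


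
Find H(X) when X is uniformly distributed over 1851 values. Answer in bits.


H = log2(n) = log2(1851) = 10.8541

10.8541 bits


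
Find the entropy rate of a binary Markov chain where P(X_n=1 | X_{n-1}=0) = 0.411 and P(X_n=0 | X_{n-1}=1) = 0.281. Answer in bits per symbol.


Stationary distribution: pi_0 = p10/(p01+p10) = 0.4061, pi_1 = 0.5939. Entropy rate H' = pi_0*H(p01) + pi_1*H(p10) = 0.4061*0.977 + 0.5939*0.8568 = 0.9056

0.9056 bits/symbol


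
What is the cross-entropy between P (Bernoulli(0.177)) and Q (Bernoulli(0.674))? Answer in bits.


H(P,Q) = -p*log2(q) - (1-p)*log2(1-q). -0.177*log2(0.674) = 0.100745; -0.823*log2(0.326) = 1.330837. H(P,Q) = 0.100745 + 1.330837 = 1.4316

1.4316 bits


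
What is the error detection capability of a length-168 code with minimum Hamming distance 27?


Detection capability = d_min - 1 = 27 - 1 = 26

26 errors


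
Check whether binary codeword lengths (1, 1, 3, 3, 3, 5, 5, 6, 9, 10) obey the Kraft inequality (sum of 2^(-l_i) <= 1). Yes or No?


Kraft sum = sum(2^(-l_i)) = 1.4561, need <= 1. Result: violated (a binary prefix-free code with these lengths cannot exist)

No


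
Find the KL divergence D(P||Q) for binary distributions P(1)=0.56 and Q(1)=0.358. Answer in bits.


KL = p*log2(p/q) + (1-p)*log2((1-p)/(1-q)) = 0.56*log2(0.56/0.358) + 0.44*log2(0.44/0.642) = 0.1216

0.1216 bits


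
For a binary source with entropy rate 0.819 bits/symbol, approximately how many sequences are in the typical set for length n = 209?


log2|A_typical| = nH = 209 * 0.819 = 171.171, so |A_typical| ~ 2^171.171 = 3.370e+51

3.370e+51


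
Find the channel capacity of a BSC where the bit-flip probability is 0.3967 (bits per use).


H(p) = -p*log2(p) - (1-p)*log2(1-p) = -0.3967*log2(0.3967) - 0.6033*log2(0.6033) = 0.529150 + 0.439837 = 0.969. C = 1 - H(p) = 1 - 0.969 = 0.031

0.031 bits


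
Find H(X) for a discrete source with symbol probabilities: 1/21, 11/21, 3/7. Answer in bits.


H = -sum(p_i * log2(p_i)). Terms: -(1/21)*log2(1/21) = 0.209158; -(11/21)*log2(11/21) = 0.488654; -(3/7)*log2(3/7) = 0.523882. H = 0.209158 + 0.488654 + 0.523882 = 1.2217

1.2217 bits


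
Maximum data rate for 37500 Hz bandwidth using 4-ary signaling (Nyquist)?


Rate = 2 * B * log2(M) = 2 * 37500 * 2.0 = 150000.0

150000.0 bps


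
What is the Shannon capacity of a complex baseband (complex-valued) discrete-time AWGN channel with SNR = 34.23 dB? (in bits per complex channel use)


SNR_linear = 10^(34.23/10) = 2648.5001; C = log2(1 + SNR_linear) = log2(1 + 2648.5001) = 11.3715

11.3715 bits/channel use


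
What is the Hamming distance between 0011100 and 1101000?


Count differing positions: ^ ^ ^ . ^ . . = 4 differences

4


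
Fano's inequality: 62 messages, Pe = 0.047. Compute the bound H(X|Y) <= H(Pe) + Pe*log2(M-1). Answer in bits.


H(Pe) = -Pe*log2(Pe) - (1-Pe)*log2(1-Pe) = -0.047*log2(0.047) - 0.953*log2(0.953) = 0.207326 + 0.066188 = 0.2735. Pe*log2(M-1) = 0.047*log2(61) = 0.278745. Bound = H(Pe) + Pe*log2(M-1) = 0.207326 + 0.066188 + 0.278745 = 0.5523

0.5523 bits


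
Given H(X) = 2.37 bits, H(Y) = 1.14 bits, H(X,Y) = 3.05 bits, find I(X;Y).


I(X;Y) = H(X) + H(Y) - H(X,Y) = 2.37 + 1.14 - 3.05 = 0.46

0.46 bits


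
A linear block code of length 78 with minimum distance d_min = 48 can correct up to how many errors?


Correction capability = floor((d-1)/2) = floor((48-1)/2) = 23

23 errors


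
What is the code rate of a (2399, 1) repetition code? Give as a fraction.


Rate = k/n = 1/2399

1/2399


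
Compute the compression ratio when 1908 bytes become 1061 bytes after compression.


Ratio = original / compressed = 1908 / 1061 = 1.7983

1.7983


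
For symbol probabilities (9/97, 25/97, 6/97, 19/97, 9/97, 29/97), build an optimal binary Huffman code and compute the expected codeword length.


Huffman construction (repeatedly merge the two least-probable nodes; each merge adds 1 bit to every symbol beneath it): 6/97 + 9/97 = 15/97; 9/97 + 15/97 = 24/97; 19/97 + 24/97 = 43/97; 25/97 + 29/97 = 54/97; 43/97 + 54/97 = 1. Resulting codeword lengths (in the order the probabilities were given): (4, 2, 4, 2, 3, 2). L_avg = sum(p_i * l_i) = 9/97*4 + 25/97*2 + 6/97*4 + 19/97*2 + 9/97*3 + 29/97*2 = 233/97 = 2.4021

2.4021 bits


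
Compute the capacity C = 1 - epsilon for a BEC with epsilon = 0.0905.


C = 1 - epsilon = 1 - 0.0905 = 0.9095

0.9095 bits


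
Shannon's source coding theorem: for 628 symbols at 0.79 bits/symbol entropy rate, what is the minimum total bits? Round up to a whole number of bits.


Minimum bits >= n * H = 628 * 0.79 = 496.12, rounded up to a whole number of bits = 497

497 bits


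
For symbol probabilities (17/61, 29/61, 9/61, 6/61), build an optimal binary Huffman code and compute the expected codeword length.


Huffman construction (repeatedly merge the two least-probable nodes; each merge adds 1 bit to every symbol beneath it): 6/61 + 9/61 = 15/61; 15/61 + 17/61 = 32/61; 29/61 + 32/61 = 1. Resulting codeword lengths (in the order the probabilities were given): (2, 1, 3, 3). L_avg = sum(p_i * l_i) = 17/61*2 + 29/61*1 + 9/61*3 + 6/61*3 = 108/61 = 1.7705

1.7705 bits


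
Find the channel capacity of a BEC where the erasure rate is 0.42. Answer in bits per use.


C = 1 - epsilon = 1 - 0.42 = 0.58

0.58 bits


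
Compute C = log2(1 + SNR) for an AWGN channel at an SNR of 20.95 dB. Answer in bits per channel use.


SNR_linear = 10^(20.95/10) = 124.4515; C = log2(1 + SNR_linear) = log2(1 + 124.4515) = 6.971

6.971 bits/channel use


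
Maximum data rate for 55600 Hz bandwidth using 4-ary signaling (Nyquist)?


Rate = 2 * B * log2(M) = 2 * 55600 * 2.0 = 222400.0

222400.0 bps


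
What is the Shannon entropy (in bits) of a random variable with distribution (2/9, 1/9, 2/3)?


H = -sum(p_i * log2(p_i)). Terms: -(2/9)*log2(2/9) = 0.482206; -(1/9)*log2(1/9) = 0.352214; -(2/3)*log2(2/3) = 0.389975. H = 0.482206 + 0.352214 + 0.389975 = 1.2244

1.2244 bits


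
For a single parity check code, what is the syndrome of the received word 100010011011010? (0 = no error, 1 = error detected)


Syndrome = XOR of all bits = 1 XOR 0 XOR 0 XOR 0 XOR 1 XOR 0 XOR 0 XOR 1 XOR 1 XOR 0 XOR 1 XOR 1 XOR 0 XOR 1 XOR 0 = 1

1


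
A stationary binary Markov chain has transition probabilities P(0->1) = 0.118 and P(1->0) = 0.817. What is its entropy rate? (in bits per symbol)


Stationary distribution: pi_0 = p10/(p01+p10) = 0.8738, pi_1 = 0.1262. Entropy rate H' = pi_0*H(p01) + pi_1*H(p10) = 0.8738*0.5236 + 0.1262*0.6866 = 0.5442

0.5442 bits/symbol


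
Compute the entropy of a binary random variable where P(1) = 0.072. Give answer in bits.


H = -p*log2(p) - (1-p)*log2(1-p). -0.072*log2(0.072) = 0.273302; -0.928*log2(0.928) = 0.100041. H = 0.273302 + 0.100041 = 0.3733

0.3733 bits


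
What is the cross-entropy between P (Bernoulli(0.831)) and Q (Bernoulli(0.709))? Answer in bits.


H(P,Q) = -p*log2(q) - (1-p)*log2(1-q). -0.831*log2(0.709) = 0.412294; -0.169*log2(0.291) = 0.300974. H(P,Q) = 0.412294 + 0.300974 = 0.7133

0.7133 bits


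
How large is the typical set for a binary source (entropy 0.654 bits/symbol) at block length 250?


log2|A_typical| = nH = 250 * 0.654 = 163.5, so |A_typical| ~ 2^163.5 = 1.654e+49

1.654e+49


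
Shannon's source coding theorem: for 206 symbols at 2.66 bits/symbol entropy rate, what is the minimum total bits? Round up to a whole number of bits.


Minimum bits >= n * H = 206 * 2.66 = 547.96, rounded up to a whole number of bits = 548

548 bits


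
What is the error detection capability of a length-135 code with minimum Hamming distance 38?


Detection capability = d_min - 1 = 38 - 1 = 37

37 errors


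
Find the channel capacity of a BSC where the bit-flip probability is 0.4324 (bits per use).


H(p) = -p*log2(p) - (1-p)*log2(1-p) = -0.4324*log2(0.4324) - 0.5676*log2(0.5676) = 0.523014 + 0.463760 = 0.9868. C = 1 - H(p) = 1 - 0.9868 = 0.0132

0.0132 bits


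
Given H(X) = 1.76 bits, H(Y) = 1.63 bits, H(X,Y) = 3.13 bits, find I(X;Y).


I(X;Y) = H(X) + H(Y) - H(X,Y) = 1.76 + 1.63 - 3.13 = 0.26

0.26 bits


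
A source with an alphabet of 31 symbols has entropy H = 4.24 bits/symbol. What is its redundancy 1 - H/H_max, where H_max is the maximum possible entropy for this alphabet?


H_max = log2(K) = log2(31) = 4.9542 bits/symbol. Redundancy = 1 - H/H_max = 1 - 4.24/4.9542 = 1 - 0.8558 = 0.1442

0.1442


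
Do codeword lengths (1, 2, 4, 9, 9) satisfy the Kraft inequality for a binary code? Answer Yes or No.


Kraft sum = sum(2^(-l_i)) = 0.8164, need <= 1. Result: satisfied (a binary prefix-free code with these lengths exists)

Yes


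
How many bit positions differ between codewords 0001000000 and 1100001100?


Count differing positions: ^ ^ . ^ . . ^ ^ . . = 5 differences

5


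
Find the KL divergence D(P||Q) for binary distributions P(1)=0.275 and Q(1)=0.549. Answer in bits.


KL = p*log2(p/q) + (1-p)*log2((1-p)/(1-q)) = 0.275*log2(0.275/0.549) + 0.725*log2(0.725/0.451) = 0.2222

0.2222 bits


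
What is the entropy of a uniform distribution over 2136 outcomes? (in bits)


H = log2(n) = log2(2136) = 11.0607

11.0607 bits


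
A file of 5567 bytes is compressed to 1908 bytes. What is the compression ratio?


Ratio = original / compressed = 5567 / 1908 = 2.9177

2.9177


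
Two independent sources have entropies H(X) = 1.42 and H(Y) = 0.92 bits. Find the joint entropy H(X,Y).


For independent variables, H(X,Y) = H(X) + H(Y) = 1.42 + 0.92 = 2.34

2.34 bits


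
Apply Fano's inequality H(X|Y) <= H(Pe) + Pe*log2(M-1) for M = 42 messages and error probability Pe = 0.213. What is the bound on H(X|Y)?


H(Pe) = -Pe*log2(Pe) - (1-Pe)*log2(1-Pe) = -0.213*log2(0.213) - 0.787*log2(0.787) = 0.475219 + 0.271959 = 0.7472. Pe*log2(M-1) = 0.213*log2(41) = 1.141159. Bound = H(Pe) + Pe*log2(M-1) = 0.475219 + 0.271959 + 1.141159 = 1.8883

1.8883 bits


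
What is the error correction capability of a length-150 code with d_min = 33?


Correction capability = floor((d-1)/2) = floor((33-1)/2) = 16

16 errors


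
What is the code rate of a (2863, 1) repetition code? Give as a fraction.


Rate = k/n = 1/2863

1/2863


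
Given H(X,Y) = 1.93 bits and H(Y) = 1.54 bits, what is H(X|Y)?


H(X|Y) = H(X,Y) - H(Y) = 1.93 - 1.54 = 0.39

0.39 bits


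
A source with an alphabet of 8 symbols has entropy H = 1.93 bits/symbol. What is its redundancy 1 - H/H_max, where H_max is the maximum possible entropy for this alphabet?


H_max = log2(K) = log2(8) = 3.0 bits/symbol. Redundancy = 1 - H/H_max = 1 - 1.93/3.0 = 1 - 0.6433 = 0.3567

0.3567
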